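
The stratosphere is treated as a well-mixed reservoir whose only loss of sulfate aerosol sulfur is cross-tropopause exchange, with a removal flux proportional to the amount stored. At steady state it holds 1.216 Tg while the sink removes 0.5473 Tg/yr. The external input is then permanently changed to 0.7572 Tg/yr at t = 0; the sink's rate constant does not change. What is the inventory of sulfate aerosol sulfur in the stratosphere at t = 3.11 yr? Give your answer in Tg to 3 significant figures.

τ = M₀/F₀ = 1.216/0.5473 = 2.222 yr; rate constant k = 1/τ.
New steady state M_∞ = F₁/k = F₁·τ = 0.7572 × 2.222 = 1.6824 Tg.
M(t) = M_∞ + (M₀ − M_∞)·e^(−t/τ); t/τ = 3.11/2.222 = 1.400, so e^(−t/τ) = 0.2467.
M(t) = 1.6824 − 0.4664 × 0.2467 = 1.5673 Tg.

1.57 Tg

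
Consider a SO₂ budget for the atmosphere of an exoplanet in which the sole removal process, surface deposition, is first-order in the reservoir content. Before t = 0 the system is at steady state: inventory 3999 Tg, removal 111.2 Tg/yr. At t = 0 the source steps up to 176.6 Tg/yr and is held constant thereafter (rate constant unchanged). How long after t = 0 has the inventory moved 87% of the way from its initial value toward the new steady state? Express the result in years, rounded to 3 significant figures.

τ = M₀/F₀ = 3999/111.2 = 35.96 yr.
The remaining gap fraction is e^(−t/τ); 87% covered ⇒ e^(−t/τ) = 0.130.
t = −τ ln(0.130) = 35.96 × 2.040 = 73.37 yr.

73.4 yr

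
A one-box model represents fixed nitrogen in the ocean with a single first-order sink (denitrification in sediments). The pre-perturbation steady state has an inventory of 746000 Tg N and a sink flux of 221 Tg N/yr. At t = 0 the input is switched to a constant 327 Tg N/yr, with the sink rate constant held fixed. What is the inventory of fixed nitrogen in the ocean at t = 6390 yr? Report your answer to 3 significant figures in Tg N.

Residence time τ = M₀/F₀ = 3376 yr. The eventual steady state is M_∞ = M₀·(F₁/F₀) = 746000 × 327/221 = 1.1038×10^6 Tg N.
The anomaly ΔM(t) = M(t) − M_∞ decays as ΔM₀·e^(−t/τ) with ΔM₀ = 746000 − 1.1038×10^6 = −357800 Tg N.
At t = 6390 yr, e^(−t/τ) = e^(−1.893) = 0.1506, so ΔM = −53890 Tg N and M = 1.1038×10^6 − 53890 = 1.0499×10^6 Tg N.

1.05×10^6 Tg N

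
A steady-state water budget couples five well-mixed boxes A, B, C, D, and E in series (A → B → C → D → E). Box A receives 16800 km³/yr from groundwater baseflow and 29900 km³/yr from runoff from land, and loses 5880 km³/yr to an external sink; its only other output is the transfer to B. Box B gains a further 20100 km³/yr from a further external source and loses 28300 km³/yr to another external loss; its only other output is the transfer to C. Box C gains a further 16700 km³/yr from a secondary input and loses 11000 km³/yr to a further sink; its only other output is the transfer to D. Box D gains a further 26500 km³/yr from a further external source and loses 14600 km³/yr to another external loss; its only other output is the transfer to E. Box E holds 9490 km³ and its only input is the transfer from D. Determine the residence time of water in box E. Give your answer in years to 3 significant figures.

0.189 yr

Box A: F(A→B) = (16800 + 29900) − 5880 = 40820 km³/yr.
Box B: F(B→C) = (40820 + 20100) − 28300 = 32620 km³/yr.
Box C: F(C→D) = (32620 + 16700) − 11000 = 38320 km³/yr.
Box D: F(D→E) = (38320 + 26500) − 14600 = 50220 km³/yr.
Box E throughput = its input = 50220 km³/yr; τ = 9490 / 50220 = 0.1890 yr.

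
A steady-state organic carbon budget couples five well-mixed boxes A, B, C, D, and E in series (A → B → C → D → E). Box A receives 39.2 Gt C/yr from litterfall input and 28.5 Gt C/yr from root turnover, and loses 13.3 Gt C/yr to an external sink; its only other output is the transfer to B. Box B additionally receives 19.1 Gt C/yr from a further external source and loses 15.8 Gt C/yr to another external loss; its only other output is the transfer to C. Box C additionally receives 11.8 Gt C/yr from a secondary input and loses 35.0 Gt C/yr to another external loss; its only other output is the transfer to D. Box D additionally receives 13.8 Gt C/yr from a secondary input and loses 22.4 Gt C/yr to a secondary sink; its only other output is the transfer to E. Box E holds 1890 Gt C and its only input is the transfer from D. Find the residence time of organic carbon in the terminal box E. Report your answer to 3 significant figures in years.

73.0 yr

Box A: F(A→B) = (39.2 + 28.5) − 13.3 = 54.400 Gt C/yr.
Box B: F(B→C) = (54.400 + 19.1) − 15.8 = 57.700 Gt C/yr.
Box C: F(C→D) = (57.700 + 11.8) − 35.0 = 34.500 Gt C/yr.
Box D: F(D→E) = (34.500 + 13.8) − 22.4 = 25.900 Gt C/yr.
Box E throughput = its input = 25.900 Gt C/yr; τ = 1890 / 25.900 = 72.97 yr.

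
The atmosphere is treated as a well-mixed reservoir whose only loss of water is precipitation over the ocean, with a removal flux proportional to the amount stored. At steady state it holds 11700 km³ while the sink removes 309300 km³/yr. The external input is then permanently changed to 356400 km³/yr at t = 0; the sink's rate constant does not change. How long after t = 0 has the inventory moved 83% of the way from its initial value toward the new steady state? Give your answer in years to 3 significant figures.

0.0670 yr

τ = M₀/F₀ = 11700/309300 = 0.03783 yr.
The remaining gap fraction is e^(−t/τ); 83% covered ⇒ e^(−t/τ) = 0.170.
t = −τ ln(0.170) = 0.03783 × 1.772 = 0.06703 yr.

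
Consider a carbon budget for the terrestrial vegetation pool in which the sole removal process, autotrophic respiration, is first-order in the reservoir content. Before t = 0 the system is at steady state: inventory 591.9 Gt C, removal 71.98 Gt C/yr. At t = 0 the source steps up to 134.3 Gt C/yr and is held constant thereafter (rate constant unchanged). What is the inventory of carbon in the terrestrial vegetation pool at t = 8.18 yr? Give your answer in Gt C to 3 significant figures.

915 Gt C

The sink rate constant is k = F₀/M₀ = 71.98/591.9 = 0.1216 yr⁻¹.
Solving dM/dt = F₁ − kM with M(0) = M₀ gives M(t) = F₁/k + (M₀ − F₁/k)·e^(−kt).
F₁/k = 134.3/0.1216 = 1104.4 Gt C; kt = 0.1216 × 8.18 = 0.9948, e^(−kt) = 0.3698.
M(8.18) = 1104.4 + (591.9 − 1104.4) × 0.3698 = 1104.4 − 189.5 = 914.85 Gt C.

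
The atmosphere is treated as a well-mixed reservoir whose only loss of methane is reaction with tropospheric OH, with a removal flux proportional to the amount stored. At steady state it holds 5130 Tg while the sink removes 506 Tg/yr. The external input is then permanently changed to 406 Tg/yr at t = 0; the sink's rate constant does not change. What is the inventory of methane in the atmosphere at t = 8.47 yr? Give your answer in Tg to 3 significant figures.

4560 Tg

Residence time τ = M₀/F₀ = 10.14 yr. The eventual steady state is M_∞ = M₀·(F₁/F₀) = 5130 × 406/506 = 4116.2 Tg.
The anomaly ΔM(t) = M(t) − M_∞ decays as ΔM₀·e^(−t/τ) with ΔM₀ = 5130 − 4116.2 = 1014 Tg.
At t = 8.47 yr, e^(−t/τ) = e^(−0.8354) = 0.4337, so ΔM = 439.7 Tg and M = 4116.2 + 439.7 = 4555.8 Tg.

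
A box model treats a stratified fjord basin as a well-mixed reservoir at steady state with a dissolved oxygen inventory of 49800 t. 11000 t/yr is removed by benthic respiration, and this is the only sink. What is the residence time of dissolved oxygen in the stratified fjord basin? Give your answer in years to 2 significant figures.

4.5 yr

τ = M / F = 49800 / 11000 = 4.527 yr.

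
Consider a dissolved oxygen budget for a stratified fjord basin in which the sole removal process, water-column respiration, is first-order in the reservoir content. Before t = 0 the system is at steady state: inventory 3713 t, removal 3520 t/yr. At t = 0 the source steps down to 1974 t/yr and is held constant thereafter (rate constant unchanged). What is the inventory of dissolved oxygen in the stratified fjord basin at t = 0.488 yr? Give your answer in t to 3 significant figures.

τ = M₀/F₀ = 3713/3520 = 1.055 yr; rate constant k = 1/τ.
New steady state M_∞ = F₁/k = F₁·τ = 1974 × 1.055 = 2082.2 t.
M(t) = M_∞ + (M₀ − M_∞)·e^(−t/τ); t/τ = 0.488/1.055 = 0.4626, so e^(−t/τ) = 0.6296.
M(t) = 2082.2 + 1631 × 0.6296 = 3109.0 t.

3110 t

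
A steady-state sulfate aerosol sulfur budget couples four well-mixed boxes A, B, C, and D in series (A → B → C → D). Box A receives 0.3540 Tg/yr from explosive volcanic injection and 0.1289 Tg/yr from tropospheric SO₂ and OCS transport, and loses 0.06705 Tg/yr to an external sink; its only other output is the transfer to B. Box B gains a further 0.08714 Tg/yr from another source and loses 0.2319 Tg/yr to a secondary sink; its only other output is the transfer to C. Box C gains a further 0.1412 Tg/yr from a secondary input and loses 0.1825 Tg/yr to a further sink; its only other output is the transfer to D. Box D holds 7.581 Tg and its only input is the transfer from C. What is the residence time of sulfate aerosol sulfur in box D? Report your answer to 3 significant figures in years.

Box A: F(A→B) = (0.3540 + 0.1289) − 0.06705 = 0.41585 Tg/yr.
Box B: F(B→C) = (0.41585 + 0.08714) − 0.2319 = 0.27109 Tg/yr.
Box C: F(C→D) = (0.27109 + 0.1412) − 0.1825 = 0.22979 Tg/yr.
Box D throughput = its input = 0.22979 Tg/yr; τ = 7.581 / 0.22979 = 32.99 yr.

33.0 yr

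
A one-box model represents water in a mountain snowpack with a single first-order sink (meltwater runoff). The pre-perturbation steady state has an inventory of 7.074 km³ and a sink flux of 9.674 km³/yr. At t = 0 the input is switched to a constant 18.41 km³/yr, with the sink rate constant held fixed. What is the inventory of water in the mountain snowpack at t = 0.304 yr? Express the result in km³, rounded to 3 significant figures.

τ = M₀/F₀ = 7.074/9.674 = 0.7312 yr; rate constant k = 1/τ.
New steady state M_∞ = F₁/k = F₁·τ = 18.41 × 0.7312 = 13.462 km³.
M(t) = M_∞ + (M₀ − M_∞)·e^(−t/τ); t/τ = 0.304/0.7312 = 0.4157, so e^(−t/τ) = 0.6599.
M(t) = 13.462 − 6.388 × 0.6599 = 9.2469 km³.

9.25 km³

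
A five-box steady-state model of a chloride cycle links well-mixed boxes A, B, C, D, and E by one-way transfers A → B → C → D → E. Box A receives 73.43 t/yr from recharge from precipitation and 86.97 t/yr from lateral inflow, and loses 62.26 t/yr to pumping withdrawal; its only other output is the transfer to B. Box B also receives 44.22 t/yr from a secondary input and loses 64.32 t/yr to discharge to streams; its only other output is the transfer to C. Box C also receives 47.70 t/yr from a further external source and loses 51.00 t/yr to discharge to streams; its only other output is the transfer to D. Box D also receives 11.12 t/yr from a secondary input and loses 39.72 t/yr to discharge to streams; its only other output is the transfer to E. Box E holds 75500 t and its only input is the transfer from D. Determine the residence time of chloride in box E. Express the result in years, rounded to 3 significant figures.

1640 yr

Box A: F(A→B) = (73.43 + 86.97) − 62.26 = 98.140 t/yr.
Box B: F(B→C) = (98.140 + 44.22) − 64.32 = 78.040 t/yr.
Box C: F(C→D) = (78.040 + 47.70) − 51.00 = 74.740 t/yr.
Box D: F(D→E) = (74.740 + 11.12) − 39.72 = 46.140 t/yr.
Box E throughput = its input = 46.140 t/yr; τ = 75500 / 46.140 = 1636 yr.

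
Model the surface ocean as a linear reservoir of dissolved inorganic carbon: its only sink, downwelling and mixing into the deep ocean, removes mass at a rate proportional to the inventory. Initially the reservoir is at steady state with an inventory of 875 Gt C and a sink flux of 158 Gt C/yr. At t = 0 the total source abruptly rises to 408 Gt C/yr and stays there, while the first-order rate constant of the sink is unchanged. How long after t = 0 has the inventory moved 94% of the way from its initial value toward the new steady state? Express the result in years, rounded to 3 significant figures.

τ = M₀/F₀ = 875/158 = 5.538 yr.
The remaining gap fraction is e^(−t/τ); 94% covered ⇒ e^(−t/τ) = 0.0600.
t = −τ ln(0.0600) = 5.538 × 2.813 = 15.58 yr.

15.6 yr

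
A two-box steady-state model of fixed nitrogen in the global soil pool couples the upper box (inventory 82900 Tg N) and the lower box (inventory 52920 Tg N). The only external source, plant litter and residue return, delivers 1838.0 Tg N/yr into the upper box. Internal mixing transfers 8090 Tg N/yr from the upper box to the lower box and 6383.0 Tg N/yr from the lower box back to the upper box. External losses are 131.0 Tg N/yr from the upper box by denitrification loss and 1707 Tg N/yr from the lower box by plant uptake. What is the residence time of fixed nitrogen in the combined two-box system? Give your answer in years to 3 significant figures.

Treat the two boxes together as one reservoir: the mixing fluxes between them are internal recycling, so τ = ΣM / Σ(external losses).
M_total = 82900 + 52920 = 135820 Tg N.
ΣF_external_out = 131.0 + 1707 = 1838.0 Tg N/yr.
τ = M_total / ΣF_ext = 135820 / 1838.0 = 73.90 yr.

73.9 yr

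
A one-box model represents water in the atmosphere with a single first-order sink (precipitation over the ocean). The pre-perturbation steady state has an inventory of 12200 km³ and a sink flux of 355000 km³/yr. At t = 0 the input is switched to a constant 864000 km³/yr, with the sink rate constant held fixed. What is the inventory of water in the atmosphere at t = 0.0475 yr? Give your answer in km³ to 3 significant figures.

25300 km³

Residence time τ = M₀/F₀ = 0.03437 yr. The eventual steady state is M_∞ = M₀·(F₁/F₀) = 12200 × 864000/355000 = 29692 km³.
The anomaly ΔM(t) = M(t) − M_∞ decays as ΔM₀·e^(−t/τ) with ΔM₀ = 12200 − 29692 = −17490 km³.
At t = 0.0475 yr, e^(−t/τ) = e^(−1.382) = 0.2510, so ΔM = −4391 km³ and M = 29692 − 4391 = 25301 km³.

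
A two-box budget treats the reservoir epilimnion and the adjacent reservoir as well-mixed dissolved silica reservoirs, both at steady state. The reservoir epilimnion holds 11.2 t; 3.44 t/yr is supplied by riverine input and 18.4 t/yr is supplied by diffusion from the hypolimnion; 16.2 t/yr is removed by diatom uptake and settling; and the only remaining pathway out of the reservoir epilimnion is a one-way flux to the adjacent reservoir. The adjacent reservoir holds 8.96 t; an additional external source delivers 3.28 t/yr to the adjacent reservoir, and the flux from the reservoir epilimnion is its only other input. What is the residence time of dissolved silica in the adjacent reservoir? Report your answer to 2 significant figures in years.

Balance the reservoir epilimnion: ΣF_in = 3.44 + 18.4 = 21.840 t/yr.
Flux to the adjacent reservoir = ΣF_in − (16.2) = 5.6400 t/yr.
Total input to the adjacent reservoir = 5.6400 + 3.28 = 8.9200 t/yr; at steady state this equals its total output.
τ = M / F = 8.96 / 8.9200 = 1.004 yr.

1.0 yr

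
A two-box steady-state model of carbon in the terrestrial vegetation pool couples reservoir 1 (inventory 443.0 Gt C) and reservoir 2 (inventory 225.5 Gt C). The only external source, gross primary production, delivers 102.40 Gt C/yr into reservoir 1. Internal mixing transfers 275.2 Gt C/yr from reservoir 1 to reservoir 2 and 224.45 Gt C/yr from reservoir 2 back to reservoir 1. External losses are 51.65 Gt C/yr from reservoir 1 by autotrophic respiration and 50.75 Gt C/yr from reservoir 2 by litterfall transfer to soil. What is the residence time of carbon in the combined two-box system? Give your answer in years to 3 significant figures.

For the system as a whole, the A↔B exchange is internal and contributes nothing to the throughput; only the external sinks remove mass.
M_total = 443.0 + 225.5 = 668.50 Gt C.
ΣF_external_out = 51.65 + 50.75 = 102.40 Gt C/yr.
τ = M_total / ΣF_ext = 668.50 / 102.40 = 6.528 yr.

6.53 yr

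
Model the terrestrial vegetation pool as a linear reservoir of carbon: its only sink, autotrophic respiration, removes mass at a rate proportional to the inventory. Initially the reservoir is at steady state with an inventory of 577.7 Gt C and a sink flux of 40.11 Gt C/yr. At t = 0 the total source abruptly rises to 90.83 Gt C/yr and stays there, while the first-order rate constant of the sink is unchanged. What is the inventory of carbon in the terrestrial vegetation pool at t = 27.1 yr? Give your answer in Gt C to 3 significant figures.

The sink rate constant is k = F₀/M₀ = 40.11/577.7 = 0.06943 yr⁻¹.
Solving dM/dt = F₁ − kM with M(0) = M₀ gives M(t) = F₁/k + (M₀ − F₁/k)·e^(−kt).
F₁/k = 90.83/0.06943 = 1308.2 Gt C; kt = 0.06943 × 27.1 = 1.882, e^(−kt) = 0.1524.
M(27.1) = 1308.2 + (577.7 − 1308.2) × 0.1524 = 1308.2 − 111.3 = 1196.9 Gt C.

1200 Gt C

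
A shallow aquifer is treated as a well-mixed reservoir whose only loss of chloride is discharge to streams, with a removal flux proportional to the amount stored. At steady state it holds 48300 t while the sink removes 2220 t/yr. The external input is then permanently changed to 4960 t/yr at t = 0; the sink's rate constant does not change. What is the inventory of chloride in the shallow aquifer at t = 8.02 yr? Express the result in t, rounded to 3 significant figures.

τ = M₀/F₀ = 48300/2220 = 21.76 yr; rate constant k = 1/τ.
New steady state M_∞ = F₁/k = F₁·τ = 4960 × 21.76 = 107910 t.
M(t) = M_∞ + (M₀ − M_∞)·e^(−t/τ); t/τ = 8.02/21.76 = 0.3686, so e^(−t/τ) = 0.6917.
M(t) = 107910 − 59610 × 0.6917 = 66680 t.

66700 t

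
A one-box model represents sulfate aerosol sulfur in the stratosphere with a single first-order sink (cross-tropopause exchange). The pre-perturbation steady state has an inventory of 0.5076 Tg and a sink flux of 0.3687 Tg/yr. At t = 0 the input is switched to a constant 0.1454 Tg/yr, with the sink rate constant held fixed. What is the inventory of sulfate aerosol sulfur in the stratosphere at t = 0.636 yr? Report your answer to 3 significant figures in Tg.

0.394 Tg

τ = M₀/F₀ = 0.5076/0.3687 = 1.377 yr; rate constant k = 1/τ.
New steady state M_∞ = F₁/k = F₁·τ = 0.1454 × 1.377 = 0.20018 Tg.
M(t) = M_∞ + (M₀ − M_∞)·e^(−t/τ); t/τ = 0.636/1.377 = 0.4620, so e^(−t/τ) = 0.6300.
M(t) = 0.20018 + 0.3074 × 0.6300 = 0.39387 Tg.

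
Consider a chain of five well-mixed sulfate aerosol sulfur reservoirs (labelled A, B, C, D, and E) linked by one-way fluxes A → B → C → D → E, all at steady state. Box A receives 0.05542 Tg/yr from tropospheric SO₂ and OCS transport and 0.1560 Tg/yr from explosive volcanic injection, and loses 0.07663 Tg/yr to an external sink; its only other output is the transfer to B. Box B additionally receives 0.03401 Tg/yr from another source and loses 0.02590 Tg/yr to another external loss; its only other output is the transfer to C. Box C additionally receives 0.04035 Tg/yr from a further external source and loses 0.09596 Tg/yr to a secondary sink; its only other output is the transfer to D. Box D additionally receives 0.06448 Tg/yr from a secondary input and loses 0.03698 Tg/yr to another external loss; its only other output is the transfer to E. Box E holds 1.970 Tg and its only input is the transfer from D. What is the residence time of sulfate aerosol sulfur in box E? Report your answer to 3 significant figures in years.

Box A: F(A→B) = (0.05542 + 0.1560) − 0.07663 = 0.13479 Tg/yr.
Box B: F(B→C) = (0.13479 + 0.03401) − 0.02590 = 0.14290 Tg/yr.
Box C: F(C→D) = (0.14290 + 0.04035) − 0.09596 = 0.087290 Tg/yr.
Box D: F(D→E) = (0.087290 + 0.06448) − 0.03698 = 0.11479 Tg/yr.
Box E throughput = its input = 0.11479 Tg/yr; τ = 1.970 / 0.11479 = 17.16 yr.

17.2 yr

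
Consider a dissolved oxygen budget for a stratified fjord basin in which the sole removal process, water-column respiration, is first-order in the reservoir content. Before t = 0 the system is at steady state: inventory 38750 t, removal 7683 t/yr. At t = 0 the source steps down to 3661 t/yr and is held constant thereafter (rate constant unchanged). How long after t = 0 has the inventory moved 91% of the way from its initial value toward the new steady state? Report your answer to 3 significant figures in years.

12.1 yr

τ = M₀/F₀ = 38750/7683 = 5.044 yr.
The remaining gap fraction is e^(−t/τ); 91% covered ⇒ e^(−t/τ) = 0.0900.
t = −τ ln(0.0900) = 5.044 × 2.408 = 12.14 yr.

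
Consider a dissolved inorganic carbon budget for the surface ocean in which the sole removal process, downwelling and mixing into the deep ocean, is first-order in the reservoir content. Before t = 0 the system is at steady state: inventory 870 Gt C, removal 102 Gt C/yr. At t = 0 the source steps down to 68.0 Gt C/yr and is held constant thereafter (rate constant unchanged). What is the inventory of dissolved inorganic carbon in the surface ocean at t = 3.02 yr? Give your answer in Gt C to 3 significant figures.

τ = M₀/F₀ = 870/102 = 8.529 yr; rate constant k = 1/τ.
New steady state M_∞ = F₁/k = F₁·τ = 68.0 × 8.529 = 580.00 Gt C.
M(t) = M_∞ + (M₀ − M_∞)·e^(−t/τ); t/τ = 3.02/8.529 = 0.3541, so e^(−t/τ) = 0.7018.
M(t) = 580.00 + 290.0 × 0.7018 = 783.53 Gt C.

784 Gt C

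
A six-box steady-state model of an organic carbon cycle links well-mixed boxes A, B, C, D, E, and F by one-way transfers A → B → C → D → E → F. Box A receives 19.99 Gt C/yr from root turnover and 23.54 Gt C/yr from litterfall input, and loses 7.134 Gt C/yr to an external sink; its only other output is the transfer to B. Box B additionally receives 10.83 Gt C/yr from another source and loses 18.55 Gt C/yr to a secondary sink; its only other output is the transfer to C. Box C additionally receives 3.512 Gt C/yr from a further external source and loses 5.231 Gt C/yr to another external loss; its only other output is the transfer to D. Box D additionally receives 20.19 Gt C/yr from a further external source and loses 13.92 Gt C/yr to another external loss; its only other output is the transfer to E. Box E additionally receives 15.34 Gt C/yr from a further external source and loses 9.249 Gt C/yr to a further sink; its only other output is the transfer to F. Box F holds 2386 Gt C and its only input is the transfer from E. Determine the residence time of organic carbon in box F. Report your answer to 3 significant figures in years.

Box A: F(A→B) = (19.99 + 23.54) − 7.134 = 36.396 Gt C/yr.
Box B: F(B→C) = (36.396 + 10.83) − 18.55 = 28.676 Gt C/yr.
Box C: F(C→D) = (28.676 + 3.512) − 5.231 = 26.957 Gt C/yr.
Box D: F(D→E) = (26.957 + 20.19) − 13.92 = 33.227 Gt C/yr.
Box E: F(E→F) = (33.227 + 15.34) − 9.249 = 39.318 Gt C/yr.
Box F throughput = its input = 39.318 Gt C/yr; τ = 2386 / 39.318 = 60.68 yr.

60.7 yr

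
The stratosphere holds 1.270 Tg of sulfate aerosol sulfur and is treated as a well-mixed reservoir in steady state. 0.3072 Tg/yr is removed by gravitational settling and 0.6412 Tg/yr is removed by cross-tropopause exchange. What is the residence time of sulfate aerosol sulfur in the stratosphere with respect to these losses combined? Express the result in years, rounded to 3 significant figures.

Total removal = 0.3072 + 0.6412 = 0.94840 Tg/yr.
τ = M / ΣF_out = 1.270 / 0.94840 = 1.339 yr.

1.34 yr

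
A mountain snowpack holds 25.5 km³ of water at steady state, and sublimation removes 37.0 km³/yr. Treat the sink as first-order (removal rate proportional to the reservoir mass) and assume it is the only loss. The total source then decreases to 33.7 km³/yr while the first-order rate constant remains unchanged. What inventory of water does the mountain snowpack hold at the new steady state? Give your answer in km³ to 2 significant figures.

Rate constant k = F/M = 37.0 / 25.5 = 1.451 yr⁻¹.
At the new steady state, source = k·M_new ⇒ M_new = 33.7 / 1.451 = 23.23 km³.
(Equivalently M_new = M × F_new/F_old = 25.5 × 33.7/37.0.)

23 km³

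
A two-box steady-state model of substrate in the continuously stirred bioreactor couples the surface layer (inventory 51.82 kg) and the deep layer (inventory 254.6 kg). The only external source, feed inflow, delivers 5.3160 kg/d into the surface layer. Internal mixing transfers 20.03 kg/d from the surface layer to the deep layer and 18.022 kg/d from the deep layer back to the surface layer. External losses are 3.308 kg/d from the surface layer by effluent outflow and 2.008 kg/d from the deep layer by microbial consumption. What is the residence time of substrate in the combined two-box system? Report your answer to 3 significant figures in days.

57.6 d

Residence time in the combined system uses the total inventory and the total *external* removal — internal exchanges between the two boxes cancel.
M_total = 51.82 + 254.6 = 306.42 kg.
ΣF_external_out = 3.308 + 2.008 = 5.3160 kg/d.
τ = M_total / ΣF_ext = 306.42 / 5.3160 = 57.64 d.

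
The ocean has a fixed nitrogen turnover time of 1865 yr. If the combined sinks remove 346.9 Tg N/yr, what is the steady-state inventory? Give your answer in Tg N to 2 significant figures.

τ = M/F ⇒ M = τ × F = 1865 × 346.9 = 647000 Tg N.

650000 Tg N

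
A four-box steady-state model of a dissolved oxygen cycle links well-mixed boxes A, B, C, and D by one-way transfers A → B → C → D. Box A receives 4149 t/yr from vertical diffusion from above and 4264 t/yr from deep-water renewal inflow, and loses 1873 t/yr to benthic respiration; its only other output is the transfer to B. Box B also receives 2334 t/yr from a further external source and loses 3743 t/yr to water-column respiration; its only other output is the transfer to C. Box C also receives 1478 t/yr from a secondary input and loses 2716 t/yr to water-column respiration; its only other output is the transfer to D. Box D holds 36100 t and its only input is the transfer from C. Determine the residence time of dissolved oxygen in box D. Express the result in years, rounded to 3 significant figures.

Box A: F(A→B) = (4149 + 4264) − 1873 = 6540.0 t/yr.
Box B: F(B→C) = (6540.0 + 2334) − 3743 = 5131.0 t/yr.
Box C: F(C→D) = (5131.0 + 1478) − 2716 = 3893.0 t/yr.
Box D throughput = its input = 3893.0 t/yr; τ = 36100 / 3893.0 = 9.273 yr.

9.27 yr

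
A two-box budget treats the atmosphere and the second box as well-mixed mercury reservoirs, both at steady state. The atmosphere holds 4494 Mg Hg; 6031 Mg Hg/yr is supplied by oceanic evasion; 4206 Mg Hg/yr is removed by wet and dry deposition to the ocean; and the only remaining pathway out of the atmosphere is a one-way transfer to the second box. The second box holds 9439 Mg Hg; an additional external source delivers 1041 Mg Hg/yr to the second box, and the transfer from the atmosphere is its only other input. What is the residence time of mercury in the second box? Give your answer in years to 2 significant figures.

3.3 yr

Balance the atmosphere: ΣF_in = 6031.0 Mg Hg/yr.
Transfer to the second box = ΣF_in − (4206) = 1825.0 Mg Hg/yr.
Total input to the second box = 1825.0 + 1041 = 2866.0 Mg Hg/yr; at steady state this equals its total output.
τ = M / F = 9439 / 2866.0 = 3.293 yr.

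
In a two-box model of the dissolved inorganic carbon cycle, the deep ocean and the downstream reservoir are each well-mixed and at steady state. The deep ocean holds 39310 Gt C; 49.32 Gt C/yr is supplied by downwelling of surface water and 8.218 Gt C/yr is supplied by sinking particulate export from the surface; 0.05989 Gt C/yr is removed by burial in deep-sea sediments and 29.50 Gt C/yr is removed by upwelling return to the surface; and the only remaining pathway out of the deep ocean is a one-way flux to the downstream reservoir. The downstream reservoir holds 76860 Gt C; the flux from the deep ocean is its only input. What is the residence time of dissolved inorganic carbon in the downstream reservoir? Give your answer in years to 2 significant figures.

2700 yr

Balance the deep ocean: ΣF_in = 49.32 + 8.218 = 57.538 Gt C/yr.
Flux to the downstream reservoir = ΣF_in − (0.05989 + 29.50) = 27.978 Gt C/yr.
At steady state the output of the downstream reservoir equals its input, 27.978 Gt C/yr.
τ = M / F = 76860 / 27.978 = 2747 yr.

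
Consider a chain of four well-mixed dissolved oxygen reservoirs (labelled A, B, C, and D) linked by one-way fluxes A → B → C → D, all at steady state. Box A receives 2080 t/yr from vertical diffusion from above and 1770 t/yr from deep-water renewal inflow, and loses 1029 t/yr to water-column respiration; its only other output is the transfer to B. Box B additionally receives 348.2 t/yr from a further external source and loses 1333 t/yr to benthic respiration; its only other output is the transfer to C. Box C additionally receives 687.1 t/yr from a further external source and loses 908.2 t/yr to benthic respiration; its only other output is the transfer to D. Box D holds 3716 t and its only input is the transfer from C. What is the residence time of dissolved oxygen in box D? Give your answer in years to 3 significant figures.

Box A: F(A→B) = (2080 + 1770) − 1029 = 2821.0 t/yr.
Box B: F(B→C) = (2821.0 + 348.2) − 1333 = 1836.2 t/yr.
Box C: F(C→D) = (1836.2 + 687.1) − 908.2 = 1615.1 t/yr.
Box D throughput = its input = 1615.1 t/yr; τ = 3716 / 1615.1 = 2.301 yr.

2.30 yr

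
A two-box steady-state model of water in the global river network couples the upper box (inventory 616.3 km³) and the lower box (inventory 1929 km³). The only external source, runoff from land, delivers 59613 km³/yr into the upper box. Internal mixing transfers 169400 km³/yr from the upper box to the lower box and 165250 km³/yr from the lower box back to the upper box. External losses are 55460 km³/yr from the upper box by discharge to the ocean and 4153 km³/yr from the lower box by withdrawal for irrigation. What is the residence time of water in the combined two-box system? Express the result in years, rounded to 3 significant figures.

Residence time in the combined system uses the total inventory and the total *external* removal — internal exchanges between the two boxes cancel.
M_total = 616.3 + 1929 = 2545.3 km³.
ΣF_external_out = 55460 + 4153 = 59613 km³/yr.
τ = M_total / ΣF_ext = 2545.3 / 59613 = 0.04270 yr.

0.0427 yr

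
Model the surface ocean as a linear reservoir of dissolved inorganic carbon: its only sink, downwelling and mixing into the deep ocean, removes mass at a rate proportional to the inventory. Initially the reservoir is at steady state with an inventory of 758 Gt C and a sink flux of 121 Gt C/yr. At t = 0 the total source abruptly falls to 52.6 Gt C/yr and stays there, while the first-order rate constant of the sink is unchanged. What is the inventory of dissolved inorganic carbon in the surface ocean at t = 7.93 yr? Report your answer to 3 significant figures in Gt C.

450 Gt C

The sink rate constant is k = F₀/M₀ = 121/758 = 0.1596 yr⁻¹.
Solving dM/dt = F₁ − kM with M(0) = M₀ gives M(t) = F₁/k + (M₀ − F₁/k)·e^(−kt).
F₁/k = 52.6/0.1596 = 329.51 Gt C; kt = 0.1596 × 7.93 = 1.266, e^(−kt) = 0.2820.
M(7.93) = 329.51 + (758 − 329.51) × 0.2820 = 329.51 + 120.8 = 450.34 Gt C.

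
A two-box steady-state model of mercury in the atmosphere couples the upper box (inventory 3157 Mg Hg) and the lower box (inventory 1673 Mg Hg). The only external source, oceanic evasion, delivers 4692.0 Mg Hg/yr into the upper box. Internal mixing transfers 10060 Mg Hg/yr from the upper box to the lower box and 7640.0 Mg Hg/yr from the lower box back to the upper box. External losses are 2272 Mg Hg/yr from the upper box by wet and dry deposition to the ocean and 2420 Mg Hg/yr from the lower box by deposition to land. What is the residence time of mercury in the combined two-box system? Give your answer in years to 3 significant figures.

Residence time in the combined system uses the total inventory and the total *external* removal — internal exchanges between the two boxes cancel.
M_total = 3157 + 1673 = 4830.0 Mg Hg.
ΣF_external_out = 2272 + 2420 = 4692.0 Mg Hg/yr.
τ = M_total / ΣF_ext = 4830.0 / 4692.0 = 1.029 yr.

1.03 yr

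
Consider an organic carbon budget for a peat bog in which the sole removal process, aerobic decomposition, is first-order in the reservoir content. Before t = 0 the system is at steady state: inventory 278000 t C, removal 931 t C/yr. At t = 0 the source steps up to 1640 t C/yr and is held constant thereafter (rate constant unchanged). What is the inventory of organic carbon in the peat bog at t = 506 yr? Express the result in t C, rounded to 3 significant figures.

Residence time τ = M₀/F₀ = 298.6 yr. The eventual steady state is M_∞ = M₀·(F₁/F₀) = 278000 × 1640/931 = 489710 t C.
The anomaly ΔM(t) = M(t) − M_∞ decays as ΔM₀·e^(−t/τ) with ΔM₀ = 278000 − 489710 = −211700 t C.
At t = 506 yr, e^(−t/τ) = e^(−1.695) = 0.1837, so ΔM = −38890 t C and M = 489710 − 38890 = 450820 t C.

451000 t C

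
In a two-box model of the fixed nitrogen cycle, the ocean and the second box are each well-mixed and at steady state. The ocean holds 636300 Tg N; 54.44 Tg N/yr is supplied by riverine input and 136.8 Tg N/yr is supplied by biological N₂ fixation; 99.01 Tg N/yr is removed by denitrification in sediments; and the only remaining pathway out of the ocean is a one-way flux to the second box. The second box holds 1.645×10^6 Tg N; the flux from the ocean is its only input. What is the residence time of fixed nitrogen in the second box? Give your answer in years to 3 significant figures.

17800 yr

Balance the ocean: ΣF_in = 54.44 + 136.8 = 191.24 Tg N/yr.
Flux to the second box = ΣF_in − (99.01) = 92.230 Tg N/yr.
At steady state the output of the second box equals its input, 92.230 Tg N/yr.
τ = M / F = 1.645×10^6 / 92.230 = 17840 yr.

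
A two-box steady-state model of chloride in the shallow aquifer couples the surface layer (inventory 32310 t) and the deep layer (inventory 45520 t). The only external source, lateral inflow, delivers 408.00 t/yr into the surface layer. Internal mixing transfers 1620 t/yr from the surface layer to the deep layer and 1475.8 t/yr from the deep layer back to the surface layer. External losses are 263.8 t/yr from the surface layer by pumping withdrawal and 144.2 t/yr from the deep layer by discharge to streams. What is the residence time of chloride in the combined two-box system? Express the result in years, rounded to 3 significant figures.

191 yr

Residence time in the combined system uses the total inventory and the total *external* removal — internal exchanges between the two boxes cancel.
M_total = 32310 + 45520 = 77830 t.
ΣF_external_out = 263.8 + 144.2 = 408.00 t/yr.
τ = M_total / ΣF_ext = 77830 / 408.00 = 190.8 yr.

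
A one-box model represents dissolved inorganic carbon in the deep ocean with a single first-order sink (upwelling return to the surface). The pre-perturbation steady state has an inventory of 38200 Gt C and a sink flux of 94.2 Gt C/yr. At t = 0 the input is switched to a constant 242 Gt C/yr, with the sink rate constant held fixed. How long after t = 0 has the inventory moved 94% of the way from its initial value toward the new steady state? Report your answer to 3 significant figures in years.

1140 yr

τ = M₀/F₀ = 38200/94.2 = 405.5 yr.
The remaining gap fraction is e^(−t/τ); 94% covered ⇒ e^(−t/τ) = 0.0600.
t = −τ ln(0.0600) = 405.5 × 2.813 = 1141 yr.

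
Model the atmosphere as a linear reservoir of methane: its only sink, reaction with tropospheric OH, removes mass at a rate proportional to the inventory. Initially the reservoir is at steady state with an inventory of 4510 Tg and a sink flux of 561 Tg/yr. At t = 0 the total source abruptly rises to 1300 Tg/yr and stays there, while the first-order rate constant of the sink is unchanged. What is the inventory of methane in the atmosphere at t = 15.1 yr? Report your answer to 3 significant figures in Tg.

The sink rate constant is k = F₀/M₀ = 561/4510 = 0.1244 yr⁻¹.
Solving dM/dt = F₁ − kM with M(0) = M₀ gives M(t) = F₁/k + (M₀ − F₁/k)·e^(−kt).
F₁/k = 1300/0.1244 = 10451 Tg; kt = 0.1244 × 15.1 = 1.878, e^(−kt) = 0.1529.
M(15.1) = 10451 + (4510 − 10451) × 0.1529 = 10451 − 908.1 = 9542.9 Tg.

9540 Tg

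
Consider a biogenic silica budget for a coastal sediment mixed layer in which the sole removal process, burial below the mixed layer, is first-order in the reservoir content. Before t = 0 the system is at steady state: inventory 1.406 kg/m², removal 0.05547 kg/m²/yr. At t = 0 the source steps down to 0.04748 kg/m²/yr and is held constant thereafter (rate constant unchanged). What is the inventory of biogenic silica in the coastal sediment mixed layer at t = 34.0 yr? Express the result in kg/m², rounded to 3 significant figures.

1.26 kg/m²

τ = M₀/F₀ = 1.406/0.05547 = 25.35 yr; rate constant k = 1/τ.
New steady state M_∞ = F₁/k = F₁·τ = 0.04748 × 25.35 = 1.2035 kg/m².
M(t) = M_∞ + (M₀ − M_∞)·e^(−t/τ); t/τ = 34.0/25.35 = 1.341, so e^(−t/τ) = 0.2615.
M(t) = 1.2035 + 0.2025 × 0.2615 = 1.2564 kg/m².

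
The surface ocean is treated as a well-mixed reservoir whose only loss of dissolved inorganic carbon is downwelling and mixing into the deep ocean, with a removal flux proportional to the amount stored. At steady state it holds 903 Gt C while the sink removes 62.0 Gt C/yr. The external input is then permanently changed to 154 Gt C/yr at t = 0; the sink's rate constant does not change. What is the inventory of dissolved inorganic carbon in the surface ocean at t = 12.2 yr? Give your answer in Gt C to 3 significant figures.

1660 Gt C

The sink rate constant is k = F₀/M₀ = 62.0/903 = 0.06866 yr⁻¹.
Solving dM/dt = F₁ − kM with M(0) = M₀ gives M(t) = F₁/k + (M₀ − F₁/k)·e^(−kt).
F₁/k = 154/0.06866 = 2242.9 Gt C; kt = 0.06866 × 12.2 = 0.8377, e^(−kt) = 0.4327.
M(12.2) = 2242.9 + (903 − 2242.9) × 0.4327 = 2242.9 − 579.8 = 1663.1 Gt C.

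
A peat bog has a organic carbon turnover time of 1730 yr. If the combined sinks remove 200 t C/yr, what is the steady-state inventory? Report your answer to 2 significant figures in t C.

τ = M/F ⇒ M = τ × F = 1730 × 200 = 346000 t C.

350000 t C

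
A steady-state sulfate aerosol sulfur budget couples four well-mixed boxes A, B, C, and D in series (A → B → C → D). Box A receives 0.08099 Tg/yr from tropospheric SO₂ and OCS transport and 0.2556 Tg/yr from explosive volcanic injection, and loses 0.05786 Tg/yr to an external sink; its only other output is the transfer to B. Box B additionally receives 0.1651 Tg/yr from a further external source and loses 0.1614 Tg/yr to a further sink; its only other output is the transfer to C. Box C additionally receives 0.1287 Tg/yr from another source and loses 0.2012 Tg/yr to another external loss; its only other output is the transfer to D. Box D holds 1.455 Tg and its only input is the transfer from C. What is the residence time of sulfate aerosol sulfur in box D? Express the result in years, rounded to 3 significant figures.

6.93 yr

Box A: F(A→B) = (0.08099 + 0.2556) − 0.05786 = 0.27873 Tg/yr.
Box B: F(B→C) = (0.27873 + 0.1651) − 0.1614 = 0.28243 Tg/yr.
Box C: F(C→D) = (0.28243 + 0.1287) − 0.2012 = 0.20993 Tg/yr.
Box D throughput = its input = 0.20993 Tg/yr; τ = 1.455 / 0.20993 = 6.931 yr.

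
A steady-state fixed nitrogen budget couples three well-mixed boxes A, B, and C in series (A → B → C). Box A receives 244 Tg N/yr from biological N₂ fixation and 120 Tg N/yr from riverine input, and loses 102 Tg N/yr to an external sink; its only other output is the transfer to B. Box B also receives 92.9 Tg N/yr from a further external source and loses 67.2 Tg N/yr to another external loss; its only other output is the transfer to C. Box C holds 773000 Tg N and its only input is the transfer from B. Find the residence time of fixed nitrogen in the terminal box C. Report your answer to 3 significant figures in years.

Box A: F(A→B) = (244 + 120) − 102 = 262.00 Tg N/yr.
Box B: F(B→C) = (262.00 + 92.9) − 67.2 = 287.70 Tg N/yr.
Box C throughput = its input = 287.70 Tg N/yr; τ = 773000 / 287.70 = 2687 yr.

2690 yr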